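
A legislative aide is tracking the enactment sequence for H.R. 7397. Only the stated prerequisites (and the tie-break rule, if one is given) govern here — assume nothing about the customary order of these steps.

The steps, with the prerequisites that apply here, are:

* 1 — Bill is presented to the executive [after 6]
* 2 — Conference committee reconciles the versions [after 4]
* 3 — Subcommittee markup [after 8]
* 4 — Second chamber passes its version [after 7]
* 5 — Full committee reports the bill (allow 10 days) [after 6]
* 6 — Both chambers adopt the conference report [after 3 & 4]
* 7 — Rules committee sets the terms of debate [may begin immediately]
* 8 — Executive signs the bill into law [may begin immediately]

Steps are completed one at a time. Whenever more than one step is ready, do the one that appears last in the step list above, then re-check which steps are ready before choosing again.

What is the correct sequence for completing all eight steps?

8 7 4 3 6 5 2 1

Nothing is required for 8 and 7. 8 is listed later → 8 first.
7 and 3 are both available; 7 is listed later → 7.
4 and 3 are both available; 4 is listed later → 4.
Now 3 and 2 have their prerequisites met. 3 is listed later, so 3 next.
6 now also ready, so the ready set is {6, 2}; 6 is listed later → 6.
5 and 1 now also ready, so the ready set is {5, 2, 1}; 5 is listed later → 5.
Now 2 and 1 have their prerequisites met. 2 is listed later, so 2 next.
1 needed 6, now all done → 1.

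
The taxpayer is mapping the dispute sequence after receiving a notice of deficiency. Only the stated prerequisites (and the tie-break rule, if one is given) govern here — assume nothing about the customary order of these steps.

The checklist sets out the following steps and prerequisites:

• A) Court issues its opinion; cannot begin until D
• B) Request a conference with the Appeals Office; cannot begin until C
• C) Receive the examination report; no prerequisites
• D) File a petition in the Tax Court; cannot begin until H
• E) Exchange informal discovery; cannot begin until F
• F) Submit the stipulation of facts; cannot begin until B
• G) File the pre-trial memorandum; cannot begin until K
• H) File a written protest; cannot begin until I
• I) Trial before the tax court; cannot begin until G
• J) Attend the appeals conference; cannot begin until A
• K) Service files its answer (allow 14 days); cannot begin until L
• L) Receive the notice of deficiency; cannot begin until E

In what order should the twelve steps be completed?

C → B → F → E → L → K → G → I → H → D → A → J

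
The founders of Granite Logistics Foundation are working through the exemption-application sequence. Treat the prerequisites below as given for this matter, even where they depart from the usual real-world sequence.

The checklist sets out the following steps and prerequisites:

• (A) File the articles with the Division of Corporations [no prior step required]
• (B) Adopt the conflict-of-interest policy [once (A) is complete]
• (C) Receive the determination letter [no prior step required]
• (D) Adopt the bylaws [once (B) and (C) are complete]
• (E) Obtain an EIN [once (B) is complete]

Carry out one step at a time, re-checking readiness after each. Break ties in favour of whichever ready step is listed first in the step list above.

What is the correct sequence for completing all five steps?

Nothing is required for (A) and (C). (A) is listed earlier → (A) first.
(B) and (C) are both available; (B) is listed earlier → (B).
Ready: (C) and (E). (C) is listed earlier → (C).
(D) now also ready, so the ready set is {(D), (E)}; (D) is listed earlier → (D).
(E) is the only step now ready → (E).

(A) → (B) → (C) → (D) → (E)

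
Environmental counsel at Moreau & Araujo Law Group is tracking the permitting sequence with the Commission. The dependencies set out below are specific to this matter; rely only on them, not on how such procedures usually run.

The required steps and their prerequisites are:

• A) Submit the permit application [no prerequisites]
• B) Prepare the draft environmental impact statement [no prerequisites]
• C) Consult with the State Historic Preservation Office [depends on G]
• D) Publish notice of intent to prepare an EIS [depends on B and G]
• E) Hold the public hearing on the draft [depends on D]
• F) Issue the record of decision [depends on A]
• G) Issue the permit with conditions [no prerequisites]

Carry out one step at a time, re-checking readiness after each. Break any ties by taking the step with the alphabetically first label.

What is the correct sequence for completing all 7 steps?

Nothing is required for A, B and G. A has the earlier label → A first.
F now also ready, so the ready set is {B, F, G}; B has the earlier label → B.
F and G are both available; F has the earlier label → F.
G is the only step now ready → G.
Ready: C and D. C has the earlier label → C.
Next only D has its prerequisites met → D.
E needed D, now all done → E.

A, B, F, G, C, D, E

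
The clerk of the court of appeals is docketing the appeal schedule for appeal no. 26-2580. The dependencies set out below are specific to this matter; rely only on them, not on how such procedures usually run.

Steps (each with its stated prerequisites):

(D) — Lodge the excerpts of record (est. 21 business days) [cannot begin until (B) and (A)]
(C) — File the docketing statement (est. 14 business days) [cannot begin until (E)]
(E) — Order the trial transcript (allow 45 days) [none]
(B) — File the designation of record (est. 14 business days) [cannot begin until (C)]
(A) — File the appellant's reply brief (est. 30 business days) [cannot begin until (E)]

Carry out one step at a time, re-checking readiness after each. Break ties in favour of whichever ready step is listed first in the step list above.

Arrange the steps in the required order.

Only (E) has no prerequisites, so it is first.
Ready: (C) and (A). (C) is listed earlier → (C).
Now (B) and (A) have their prerequisites met. (B) is listed earlier, so (B) next.
(A) needed (E), now all done → (A).
That leaves (D) as the only ready step → (D).

(E) → (C) → (B) → (A) → (D)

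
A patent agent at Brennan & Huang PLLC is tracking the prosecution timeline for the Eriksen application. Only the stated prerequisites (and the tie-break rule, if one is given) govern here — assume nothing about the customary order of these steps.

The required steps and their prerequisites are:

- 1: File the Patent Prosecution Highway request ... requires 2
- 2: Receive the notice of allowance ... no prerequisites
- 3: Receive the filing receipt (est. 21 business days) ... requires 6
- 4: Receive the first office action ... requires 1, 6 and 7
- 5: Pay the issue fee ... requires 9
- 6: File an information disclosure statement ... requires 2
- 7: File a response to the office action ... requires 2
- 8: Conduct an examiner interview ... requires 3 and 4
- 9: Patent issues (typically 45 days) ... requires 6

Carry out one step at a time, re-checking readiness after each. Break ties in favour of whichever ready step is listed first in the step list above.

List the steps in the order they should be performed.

2 is the only step with nothing outstanding, so it goes first.
1, 6 and 7 are all available; 1 is listed earlier → 1.
6 and 7 are both available; 6 is listed earlier → 6.
Ready: 3, 7 and 9. 3 is listed earlier → 3.
Ready: 7 and 9. 7 is listed earlier → 7.
4 now also ready, so the ready set is {4, 9}; 4 is listed earlier → 4.
Now 8 and 9 have their prerequisites met. 8 is listed earlier, so 8 next.
9 is the only step now ready → 9.
5 needed 9, now all done → 5.

2, 1, 6, 3, 7, 4, 8, 9, 5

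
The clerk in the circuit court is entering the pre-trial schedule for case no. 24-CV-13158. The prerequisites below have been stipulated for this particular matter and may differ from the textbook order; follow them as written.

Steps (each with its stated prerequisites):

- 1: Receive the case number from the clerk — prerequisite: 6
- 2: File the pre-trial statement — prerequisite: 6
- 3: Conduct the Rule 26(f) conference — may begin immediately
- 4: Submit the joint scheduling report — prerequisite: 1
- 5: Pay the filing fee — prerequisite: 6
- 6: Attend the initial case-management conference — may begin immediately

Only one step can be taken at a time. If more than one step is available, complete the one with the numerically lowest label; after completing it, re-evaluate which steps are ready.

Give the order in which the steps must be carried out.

3 and 6 have no prerequisites; 3 has the earlier label, so 3 is first.
That leaves 6 as the only ready step → 6.
1, 2 and 5 are all available; 1 has the earlier label → 1.
4 now also ready, so the ready set is {2, 4, 5}; 2 has the earlier label → 2.
Now 4 and 5 have their prerequisites met. 4 has the earlier label, so 4 next.
5 needed 6, now all done → 5.

3, 6, 1, 2, 4, 5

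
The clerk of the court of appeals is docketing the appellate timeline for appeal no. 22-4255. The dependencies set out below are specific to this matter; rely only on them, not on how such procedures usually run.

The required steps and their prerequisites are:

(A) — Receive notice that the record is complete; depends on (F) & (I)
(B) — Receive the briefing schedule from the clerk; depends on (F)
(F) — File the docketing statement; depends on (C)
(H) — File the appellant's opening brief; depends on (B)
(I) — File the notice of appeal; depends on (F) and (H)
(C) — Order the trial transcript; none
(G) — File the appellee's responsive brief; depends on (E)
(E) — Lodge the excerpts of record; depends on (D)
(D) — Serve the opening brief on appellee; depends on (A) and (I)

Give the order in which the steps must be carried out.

(C) has no prerequisites → (C) first.
(F) is the only step now ready → (F).
Next only (B) has its prerequisites met → (B).
Next only (H) has its prerequisites met → (H).
(I) needed (F) and (H), now all done → (I).
Next only (A) has its prerequisites met → (A).
(D) is the only step now ready → (D).
(E) needed (D), now all done → (E).
(G) is the only step now ready → (G).

(C) (F) (B) (H) (I) (A) (D) (E) (G)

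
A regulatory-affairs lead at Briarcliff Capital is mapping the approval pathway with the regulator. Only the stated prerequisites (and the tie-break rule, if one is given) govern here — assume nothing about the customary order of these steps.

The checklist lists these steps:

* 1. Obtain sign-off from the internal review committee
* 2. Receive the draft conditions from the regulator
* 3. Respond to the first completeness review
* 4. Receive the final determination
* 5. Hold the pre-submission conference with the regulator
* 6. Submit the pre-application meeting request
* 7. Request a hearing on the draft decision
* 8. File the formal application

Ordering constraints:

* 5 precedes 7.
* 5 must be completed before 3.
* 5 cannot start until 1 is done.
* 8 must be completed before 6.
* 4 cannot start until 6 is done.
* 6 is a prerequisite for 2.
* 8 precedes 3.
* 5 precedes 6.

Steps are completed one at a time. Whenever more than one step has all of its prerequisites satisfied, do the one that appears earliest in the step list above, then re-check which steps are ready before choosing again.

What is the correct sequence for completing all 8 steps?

1 and 8 have no prerequisites; 1 is listed earlier, so 1 is first.
5 now also ready, so the ready set is {5, 8}; 5 is listed earlier → 5.
7 now also ready, so the ready set is {7, 8}; 7 is listed earlier → 7.
8 is the only step now ready → 8.
Ready: 3 and 6. 3 is listed earlier → 3.
6 is the only step now ready → 6.
2 and 4 are both available; 2 is listed earlier → 2.
Next only 4 has its prerequisites met → 4.

1, 5, 7, 8, 3, 6, 2, 4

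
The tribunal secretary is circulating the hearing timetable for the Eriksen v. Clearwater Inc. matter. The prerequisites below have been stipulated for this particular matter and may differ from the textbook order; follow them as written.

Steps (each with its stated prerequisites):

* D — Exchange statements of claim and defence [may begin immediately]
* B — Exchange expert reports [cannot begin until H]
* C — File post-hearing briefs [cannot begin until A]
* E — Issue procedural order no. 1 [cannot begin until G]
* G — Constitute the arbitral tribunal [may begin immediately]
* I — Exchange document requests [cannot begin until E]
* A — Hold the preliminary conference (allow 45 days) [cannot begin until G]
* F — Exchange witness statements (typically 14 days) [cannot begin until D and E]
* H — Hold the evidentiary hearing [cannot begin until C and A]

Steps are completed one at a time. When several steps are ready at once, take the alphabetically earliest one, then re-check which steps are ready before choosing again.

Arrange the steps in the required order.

D, G, A, C, E, F, H, B, I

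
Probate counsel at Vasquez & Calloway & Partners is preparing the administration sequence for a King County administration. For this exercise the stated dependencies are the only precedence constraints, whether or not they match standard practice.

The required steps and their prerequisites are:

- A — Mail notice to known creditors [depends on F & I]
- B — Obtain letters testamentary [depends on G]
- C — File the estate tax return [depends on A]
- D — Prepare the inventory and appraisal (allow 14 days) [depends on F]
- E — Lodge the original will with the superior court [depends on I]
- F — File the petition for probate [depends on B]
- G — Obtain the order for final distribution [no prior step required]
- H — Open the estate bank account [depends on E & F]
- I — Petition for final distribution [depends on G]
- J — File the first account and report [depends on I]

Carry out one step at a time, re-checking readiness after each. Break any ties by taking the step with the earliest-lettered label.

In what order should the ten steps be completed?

G has no prerequisites → G first.
Now B and I have their prerequisites met. B has the earlier label, so B next.
F and I are both available; F has the earlier label → F.
D now also ready, so the ready set is {D, I}; D has the earlier label → D.
That leaves I as the only ready step → I.
A, E and J are all available; A has the earlier label → A.
Ready: C, E and J. C has the earlier label → C.
E and J are both available; E has the earlier label → E.
H and J are both available; H has the earlier label → H.
Next only J has its prerequisites met → J.

G, B, F, D, I, A, C, E, H, J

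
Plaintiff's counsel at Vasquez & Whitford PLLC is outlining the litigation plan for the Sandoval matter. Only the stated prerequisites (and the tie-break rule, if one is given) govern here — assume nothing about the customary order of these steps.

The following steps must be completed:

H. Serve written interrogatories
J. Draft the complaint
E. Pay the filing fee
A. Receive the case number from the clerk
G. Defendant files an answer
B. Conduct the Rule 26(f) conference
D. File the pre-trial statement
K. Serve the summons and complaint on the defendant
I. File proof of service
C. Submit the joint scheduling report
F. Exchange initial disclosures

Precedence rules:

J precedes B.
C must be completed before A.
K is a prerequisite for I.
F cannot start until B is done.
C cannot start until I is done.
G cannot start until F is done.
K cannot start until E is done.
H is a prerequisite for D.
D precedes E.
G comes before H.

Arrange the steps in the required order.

J, B, F, G, H, D, E, K, I, C, A

J is the only step with nothing outstanding, so it goes first.
B needed J, now all done → B.
F is the only step now ready → F.
G is the only step now ready → G.
H needed G, now all done → H.
D needed H, now all done → D.
E needed D, now all done → E.
K needed E, now all done → K.
Next only I has its prerequisites met → I.
C needed I, now all done → C.
A is the only step now ready → A.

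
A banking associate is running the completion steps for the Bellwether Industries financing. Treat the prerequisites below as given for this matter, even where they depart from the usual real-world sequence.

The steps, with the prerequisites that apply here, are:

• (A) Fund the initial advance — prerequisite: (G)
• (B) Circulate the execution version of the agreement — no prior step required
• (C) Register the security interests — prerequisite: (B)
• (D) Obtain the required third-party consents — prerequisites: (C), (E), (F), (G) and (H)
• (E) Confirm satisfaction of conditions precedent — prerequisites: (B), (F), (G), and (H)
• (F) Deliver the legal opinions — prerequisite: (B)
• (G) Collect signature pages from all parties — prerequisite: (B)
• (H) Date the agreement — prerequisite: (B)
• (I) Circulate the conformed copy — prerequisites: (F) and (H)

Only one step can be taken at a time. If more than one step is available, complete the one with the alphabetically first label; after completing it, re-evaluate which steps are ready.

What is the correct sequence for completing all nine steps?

(B), (C), (F), (G), (A), (H), (E), (D), (I)

(B) has no prerequisites → (B) first.
Ready: (C), (F), (G) and (H). (C) has the earlier label → (C).
Ready: (F), (G) and (H). (F) has the earlier label → (F).
Now (G) and (H) have their prerequisites met. (G) has the earlier label, so (G) next.
(A) now also ready, so the ready set is {(A), (H)}; (A) has the earlier label → (A).
(H) is the only step now ready → (H).
Now (E) and (I) have their prerequisites met. (E) has the earlier label, so (E) next.
Now (D) and (I) have their prerequisites met. (D) has the earlier label, so (D) next.
Next only (I) has its prerequisites met → (I).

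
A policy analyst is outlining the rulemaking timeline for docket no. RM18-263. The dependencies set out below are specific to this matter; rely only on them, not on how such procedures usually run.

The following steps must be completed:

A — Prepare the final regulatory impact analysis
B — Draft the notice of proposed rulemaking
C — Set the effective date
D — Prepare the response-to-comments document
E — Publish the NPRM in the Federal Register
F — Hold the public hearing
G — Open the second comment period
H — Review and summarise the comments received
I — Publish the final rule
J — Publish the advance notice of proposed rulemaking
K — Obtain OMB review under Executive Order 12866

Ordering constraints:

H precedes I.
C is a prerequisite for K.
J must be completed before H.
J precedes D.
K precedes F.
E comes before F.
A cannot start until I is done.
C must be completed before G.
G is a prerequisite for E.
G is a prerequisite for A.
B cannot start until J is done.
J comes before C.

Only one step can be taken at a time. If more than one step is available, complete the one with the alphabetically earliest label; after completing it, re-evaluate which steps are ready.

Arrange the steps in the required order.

J, B, C, D, G, E, H, I, A, K, F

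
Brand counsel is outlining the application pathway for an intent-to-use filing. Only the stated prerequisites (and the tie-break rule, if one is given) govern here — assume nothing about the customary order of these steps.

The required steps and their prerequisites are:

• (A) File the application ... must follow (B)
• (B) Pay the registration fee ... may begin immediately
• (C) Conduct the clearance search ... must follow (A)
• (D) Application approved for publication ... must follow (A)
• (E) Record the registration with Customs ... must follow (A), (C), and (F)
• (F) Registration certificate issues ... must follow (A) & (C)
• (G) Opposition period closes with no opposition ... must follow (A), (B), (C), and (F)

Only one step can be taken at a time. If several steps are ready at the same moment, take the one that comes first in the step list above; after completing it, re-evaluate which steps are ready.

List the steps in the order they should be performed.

(B) is the only step with nothing outstanding, so it goes first.
(A) needed (B), now all done → (A).
Ready: (C) and (D). (C) is listed earlier → (C).
(F) now also ready, so the ready set is {(D), (F)}; (D) is listed earlier → (D).
Next only (F) has its prerequisites met → (F).
Now (E) and (G) have their prerequisites met. (E) is listed earlier, so (E) next.
Next only (G) has its prerequisites met → (G).

(B), (A), (C), (D), (F), (E), (G)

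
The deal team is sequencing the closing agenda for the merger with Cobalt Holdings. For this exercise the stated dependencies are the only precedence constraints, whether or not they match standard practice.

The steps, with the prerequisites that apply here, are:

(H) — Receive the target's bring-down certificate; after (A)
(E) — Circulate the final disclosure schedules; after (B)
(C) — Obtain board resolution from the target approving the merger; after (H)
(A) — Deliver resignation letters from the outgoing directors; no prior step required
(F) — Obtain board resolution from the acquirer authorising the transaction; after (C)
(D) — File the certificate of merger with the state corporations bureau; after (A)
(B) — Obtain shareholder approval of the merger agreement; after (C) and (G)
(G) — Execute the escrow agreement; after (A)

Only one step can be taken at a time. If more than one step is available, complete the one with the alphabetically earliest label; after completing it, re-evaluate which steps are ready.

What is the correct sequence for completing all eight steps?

(A) → (D) → (G) → (H) → (C) → (B) → (E) → (F)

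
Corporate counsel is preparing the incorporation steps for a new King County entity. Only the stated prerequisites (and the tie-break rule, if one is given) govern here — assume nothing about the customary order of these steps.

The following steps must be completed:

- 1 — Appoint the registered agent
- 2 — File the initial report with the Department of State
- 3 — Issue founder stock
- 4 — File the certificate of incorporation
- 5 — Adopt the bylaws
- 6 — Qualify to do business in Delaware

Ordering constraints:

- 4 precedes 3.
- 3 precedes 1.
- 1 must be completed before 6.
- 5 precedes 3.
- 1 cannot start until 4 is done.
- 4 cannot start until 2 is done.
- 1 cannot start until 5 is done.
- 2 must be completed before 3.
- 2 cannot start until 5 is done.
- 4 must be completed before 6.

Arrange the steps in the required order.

5, 2, 4, 3, 1, 6

5 has no prerequisites → 5 first.
2 needed 5, now all done → 2.
That leaves 4 as the only ready step → 4.
3 is the only step now ready → 3.
1 needed 3, 4 and 5, now all done → 1.
Next only 6 has its prerequisites met → 6.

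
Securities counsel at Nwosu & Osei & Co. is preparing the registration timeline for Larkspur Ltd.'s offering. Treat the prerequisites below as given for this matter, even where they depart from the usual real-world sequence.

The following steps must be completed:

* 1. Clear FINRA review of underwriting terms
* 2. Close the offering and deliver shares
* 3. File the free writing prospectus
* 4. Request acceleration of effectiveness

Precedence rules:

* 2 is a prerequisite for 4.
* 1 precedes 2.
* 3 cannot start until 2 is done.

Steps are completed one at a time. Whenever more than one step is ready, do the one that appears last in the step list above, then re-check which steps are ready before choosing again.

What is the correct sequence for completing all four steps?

Only 1 has no prerequisites, so it is first.
Next only 2 has its prerequisites met → 2.
Now 4 and 3 have their prerequisites met. 4 is listed later, so 4 next.
3 is the only step now ready → 3.

1 2 4 3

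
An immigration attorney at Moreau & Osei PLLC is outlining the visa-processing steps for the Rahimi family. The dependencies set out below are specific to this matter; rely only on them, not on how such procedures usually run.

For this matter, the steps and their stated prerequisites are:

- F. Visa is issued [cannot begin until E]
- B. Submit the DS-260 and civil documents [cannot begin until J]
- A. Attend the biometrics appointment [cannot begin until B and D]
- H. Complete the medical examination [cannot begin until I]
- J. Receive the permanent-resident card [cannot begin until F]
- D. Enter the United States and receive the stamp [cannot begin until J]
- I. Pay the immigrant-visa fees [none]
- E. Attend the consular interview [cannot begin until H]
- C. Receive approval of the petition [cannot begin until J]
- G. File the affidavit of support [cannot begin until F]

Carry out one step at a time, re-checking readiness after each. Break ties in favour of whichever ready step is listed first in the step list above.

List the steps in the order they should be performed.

I has no prerequisites → I first.
Next only H has its prerequisites met → H.
E is the only step now ready → E.
That leaves F as the only ready step → F.
Now J and G have their prerequisites met. J is listed earlier, so J next.
Now B, D, C and G have their prerequisites met. B is listed earlier, so B next.
Now D, C and G have their prerequisites met. D is listed earlier, so D next.
A now also ready, so the ready set is {A, C, G}; A is listed earlier → A.
C and G are both available; C is listed earlier → C.
G is the only step now ready → G.

I → H → E → F → J → B → D → A → C → G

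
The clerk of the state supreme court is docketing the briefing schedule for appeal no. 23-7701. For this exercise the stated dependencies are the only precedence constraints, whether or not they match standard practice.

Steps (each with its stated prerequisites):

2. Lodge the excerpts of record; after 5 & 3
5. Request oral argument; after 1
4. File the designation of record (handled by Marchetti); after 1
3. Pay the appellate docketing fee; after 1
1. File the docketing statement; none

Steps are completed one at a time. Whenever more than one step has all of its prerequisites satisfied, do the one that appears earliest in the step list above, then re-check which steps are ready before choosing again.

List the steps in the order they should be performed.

1, 5, 4, 3, 2

Only 1 has no prerequisites, so it is first.
5, 4 and 3 are all available; 5 is listed earlier → 5.
Now 4 and 3 have their prerequisites met. 4 is listed earlier, so 4 next.
3 needed 1, now all done → 3.
2 needed 5 and 3, now all done → 2.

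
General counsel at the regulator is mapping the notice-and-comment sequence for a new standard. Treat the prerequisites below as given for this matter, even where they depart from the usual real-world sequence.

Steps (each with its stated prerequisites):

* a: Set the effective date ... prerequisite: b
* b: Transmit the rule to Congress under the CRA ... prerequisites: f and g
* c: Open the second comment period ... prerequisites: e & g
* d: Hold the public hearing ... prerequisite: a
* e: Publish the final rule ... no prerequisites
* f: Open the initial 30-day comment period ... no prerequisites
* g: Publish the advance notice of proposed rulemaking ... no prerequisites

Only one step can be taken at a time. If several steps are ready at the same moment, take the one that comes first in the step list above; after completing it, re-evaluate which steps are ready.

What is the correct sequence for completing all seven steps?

e → f → g → b → a → c → d

e, f and g have no prerequisites; e is listed earlier, so e is first.
Ready: f and g. f is listed earlier → f.
Next only g has its prerequisites met → g.
Ready: b and c. b is listed earlier → b.
a now also ready, so the ready set is {a, c}; a is listed earlier → a.
c and d are both available; c is listed earlier → c.
d needed a, now all done → d.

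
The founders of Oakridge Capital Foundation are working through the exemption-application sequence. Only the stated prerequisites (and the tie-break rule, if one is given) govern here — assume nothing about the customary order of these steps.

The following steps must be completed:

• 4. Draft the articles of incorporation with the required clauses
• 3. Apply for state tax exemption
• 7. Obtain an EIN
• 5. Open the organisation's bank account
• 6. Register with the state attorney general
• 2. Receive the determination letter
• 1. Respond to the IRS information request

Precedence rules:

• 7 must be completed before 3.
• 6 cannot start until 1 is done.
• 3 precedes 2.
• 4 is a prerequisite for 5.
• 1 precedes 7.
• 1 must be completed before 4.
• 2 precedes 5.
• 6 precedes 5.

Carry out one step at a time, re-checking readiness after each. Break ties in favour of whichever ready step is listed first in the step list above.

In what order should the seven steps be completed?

Only 1 has no prerequisites, so it is first.
4, 7 and 6 are all available; 4 is listed earlier → 4.
Now 7 and 6 have their prerequisites met. 7 is listed earlier, so 7 next.
3 and 6 are both available; 3 is listed earlier → 3.
Ready: 6 and 2. 6 is listed earlier → 6.
2 is the only step now ready → 2.
5 is the only step now ready → 5.

1, 4, 7, 3, 6, 2, 5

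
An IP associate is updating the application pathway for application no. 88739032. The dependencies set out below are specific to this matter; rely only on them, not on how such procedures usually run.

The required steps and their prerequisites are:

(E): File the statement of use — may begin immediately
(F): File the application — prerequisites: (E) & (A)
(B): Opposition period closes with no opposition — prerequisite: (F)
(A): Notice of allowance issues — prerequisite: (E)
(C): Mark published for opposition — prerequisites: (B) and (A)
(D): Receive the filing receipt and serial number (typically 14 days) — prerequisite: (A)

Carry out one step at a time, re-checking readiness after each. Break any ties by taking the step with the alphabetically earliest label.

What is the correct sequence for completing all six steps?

(E), (A), (D), (F), (B), (C)

Only (E) has no prerequisites, so it is first.
(A) is the only step now ready → (A).
(D) and (F) are both available; (D) has the earlier label → (D).
(F) needed (A) and (E), now all done → (F).
Next only (B) has its prerequisites met → (B).
That leaves (C) as the only ready step → (C).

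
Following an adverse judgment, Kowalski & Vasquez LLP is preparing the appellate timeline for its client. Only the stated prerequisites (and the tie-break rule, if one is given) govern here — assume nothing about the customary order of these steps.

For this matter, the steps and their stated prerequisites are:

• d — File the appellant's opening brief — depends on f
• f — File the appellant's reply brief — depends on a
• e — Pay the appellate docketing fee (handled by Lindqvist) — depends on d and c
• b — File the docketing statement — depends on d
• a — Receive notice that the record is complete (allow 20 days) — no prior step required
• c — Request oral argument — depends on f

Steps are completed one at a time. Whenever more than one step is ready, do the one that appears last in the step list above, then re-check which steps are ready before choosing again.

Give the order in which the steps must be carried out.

Only a has no prerequisites, so it is first.
That leaves f as the only ready step → f.
Ready: c and d. c is listed later → c.
d is the only step now ready → d.
Ready: b and e. b is listed later → b.
e needed c and d, now all done → e.

a, f, c, d, b, e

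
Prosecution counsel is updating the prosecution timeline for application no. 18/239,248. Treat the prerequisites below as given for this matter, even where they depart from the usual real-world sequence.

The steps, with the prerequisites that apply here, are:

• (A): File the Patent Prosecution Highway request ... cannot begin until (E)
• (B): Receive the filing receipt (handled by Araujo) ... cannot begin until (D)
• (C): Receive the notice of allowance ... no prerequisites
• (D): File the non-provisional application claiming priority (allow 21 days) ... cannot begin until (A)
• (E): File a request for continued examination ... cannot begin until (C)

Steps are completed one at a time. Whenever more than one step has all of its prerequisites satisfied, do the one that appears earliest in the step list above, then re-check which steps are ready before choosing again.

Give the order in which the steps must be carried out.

(C) (E) (A) (D) (B)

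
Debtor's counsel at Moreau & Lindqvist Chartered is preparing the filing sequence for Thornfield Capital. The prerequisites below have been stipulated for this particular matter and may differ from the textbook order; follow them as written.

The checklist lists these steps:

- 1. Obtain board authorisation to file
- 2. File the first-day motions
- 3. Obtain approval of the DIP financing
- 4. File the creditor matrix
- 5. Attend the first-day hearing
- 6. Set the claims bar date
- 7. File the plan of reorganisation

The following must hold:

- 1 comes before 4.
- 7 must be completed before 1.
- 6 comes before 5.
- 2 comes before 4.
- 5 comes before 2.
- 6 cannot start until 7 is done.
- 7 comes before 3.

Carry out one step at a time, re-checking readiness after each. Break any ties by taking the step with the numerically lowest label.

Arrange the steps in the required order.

7 has no prerequisites → 7 first.
1, 3 and 6 are all available; 1 has the earlier label → 1.
3 and 6 are both available; 3 has the earlier label → 3.
6 is the only step now ready → 6.
5 needed 6, now all done → 5.
2 needed 5, now all done → 2.
Next only 4 has its prerequisites met → 4.

7, 1, 3, 6, 5, 2, 4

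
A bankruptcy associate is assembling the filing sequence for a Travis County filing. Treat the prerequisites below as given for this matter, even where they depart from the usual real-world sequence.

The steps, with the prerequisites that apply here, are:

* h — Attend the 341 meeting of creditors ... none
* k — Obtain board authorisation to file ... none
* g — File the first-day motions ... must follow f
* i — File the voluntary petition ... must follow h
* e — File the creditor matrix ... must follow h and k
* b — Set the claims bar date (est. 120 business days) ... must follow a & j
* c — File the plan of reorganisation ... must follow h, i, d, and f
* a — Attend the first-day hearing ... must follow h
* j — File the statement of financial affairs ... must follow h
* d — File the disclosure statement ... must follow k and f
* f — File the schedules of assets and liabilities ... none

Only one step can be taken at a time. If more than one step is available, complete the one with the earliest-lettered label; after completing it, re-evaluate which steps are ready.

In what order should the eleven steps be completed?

f, h and k have no prerequisites; f has the earlier label, so f is first.
g, h and k are all available; g has the earlier label → g.
Now h and k have their prerequisites met. h has the earlier label, so h next.
a, i, j and k are all available; a has the earlier label → a.
i, j and k are all available; i has the earlier label → i.
j and k are both available; j has the earlier label → j.
b now also ready, so the ready set is {b, k}; b has the earlier label → b.
Next only k has its prerequisites met → k.
d and e are both available; d has the earlier label → d.
Now c and e have their prerequisites met. c has the earlier label, so c next.
e needed h and k, now all done → e.

f, g, h, a, i, j, b, k, d, c, e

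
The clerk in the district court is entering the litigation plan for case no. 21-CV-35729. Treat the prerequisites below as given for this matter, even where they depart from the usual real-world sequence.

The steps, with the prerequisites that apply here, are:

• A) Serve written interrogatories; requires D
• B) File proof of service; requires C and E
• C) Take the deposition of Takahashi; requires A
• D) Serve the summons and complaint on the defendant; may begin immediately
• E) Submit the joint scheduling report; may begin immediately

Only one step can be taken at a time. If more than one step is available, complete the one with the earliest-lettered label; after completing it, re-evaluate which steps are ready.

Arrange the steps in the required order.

Nothing is required for D and E. D has the earlier label → D first.
A now also ready, so the ready set is {A, E}; A has the earlier label → A.
C now also ready, so the ready set is {C, E}; C has the earlier label → C.
E is the only step now ready → E.
B needed C and E, now all done → B.

D → A → C → E → B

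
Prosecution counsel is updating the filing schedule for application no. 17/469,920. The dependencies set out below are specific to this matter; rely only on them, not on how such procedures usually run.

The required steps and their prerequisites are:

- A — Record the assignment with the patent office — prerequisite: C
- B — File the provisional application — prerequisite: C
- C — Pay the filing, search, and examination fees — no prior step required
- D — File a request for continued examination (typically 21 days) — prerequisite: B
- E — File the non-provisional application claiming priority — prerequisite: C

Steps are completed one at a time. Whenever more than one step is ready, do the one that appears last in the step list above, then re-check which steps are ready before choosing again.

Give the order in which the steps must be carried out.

C E B D A

Only C has no prerequisites, so it is first.
E, B and A are all available; E is listed later → E.
B and A are both available; B is listed later → B.
D now also ready, so the ready set is {D, A}; D is listed later → D.
A needed C, now all done → A.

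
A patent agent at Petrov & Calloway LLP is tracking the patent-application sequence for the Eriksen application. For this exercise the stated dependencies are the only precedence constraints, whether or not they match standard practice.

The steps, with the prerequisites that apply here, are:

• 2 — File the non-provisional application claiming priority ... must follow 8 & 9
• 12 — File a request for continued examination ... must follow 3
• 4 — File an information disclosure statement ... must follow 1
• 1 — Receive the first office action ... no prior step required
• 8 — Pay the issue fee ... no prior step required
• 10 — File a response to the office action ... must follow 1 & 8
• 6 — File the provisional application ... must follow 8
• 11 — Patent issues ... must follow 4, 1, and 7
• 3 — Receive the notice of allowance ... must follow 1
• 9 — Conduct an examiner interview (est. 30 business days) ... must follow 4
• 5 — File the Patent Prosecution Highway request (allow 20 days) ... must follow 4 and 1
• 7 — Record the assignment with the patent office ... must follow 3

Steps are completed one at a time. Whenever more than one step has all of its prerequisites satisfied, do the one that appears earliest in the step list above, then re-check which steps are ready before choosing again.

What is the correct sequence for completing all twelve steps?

1 → 4 → 8 → 10 → 6 → 3 → 12 → 9 → 2 → 5 → 7 → 11

1 and 8 have no prerequisites; 1 is listed earlier, so 1 is first.
4 and 3 now also ready, so the ready set is {4, 8, 3}; 4 is listed earlier → 4.
Now 8, 3, 9 and 5 have their prerequisites met. 8 is listed earlier, so 8 next.
10 and 6 now also ready, so the ready set is {10, 6, 3, 9, 5}; 10 is listed earlier → 10.
6, 3, 9 and 5 are all available; 6 is listed earlier → 6.
3, 9 and 5 are all available; 3 is listed earlier → 3.
12 and 7 now also ready, so the ready set is {12, 9, 5, 7}; 12 is listed earlier → 12.
Now 9, 5 and 7 have their prerequisites met. 9 is listed earlier, so 9 next.
2 now also ready, so the ready set is {2, 5, 7}; 2 is listed earlier → 2.
5 and 7 are both available; 5 is listed earlier → 5.
7 needed 3, now all done → 7.
11 is the only step now ready → 11.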